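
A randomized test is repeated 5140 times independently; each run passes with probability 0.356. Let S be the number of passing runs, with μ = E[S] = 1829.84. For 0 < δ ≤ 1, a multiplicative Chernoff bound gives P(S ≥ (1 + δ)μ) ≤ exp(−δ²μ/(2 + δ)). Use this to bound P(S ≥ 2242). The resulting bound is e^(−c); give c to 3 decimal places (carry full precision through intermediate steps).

Write 2242 = (1 + δ)μ, so δ = 2242/1829.84 − 1 = 0.2252437…
Then the exponent is δ²μ/(2 + δ) = (2242 − μ)² / (μ·(2 + δ)) = 41.719681.

41.720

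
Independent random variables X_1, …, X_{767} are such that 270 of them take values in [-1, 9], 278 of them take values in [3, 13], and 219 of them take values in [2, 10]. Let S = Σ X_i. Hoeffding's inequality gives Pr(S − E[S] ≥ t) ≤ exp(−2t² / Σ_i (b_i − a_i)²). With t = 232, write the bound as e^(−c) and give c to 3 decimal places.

Σ(b_i − a_i)² = 270·10² + 278·10² + 219·8² = 68816.
c = 2t² / 68816 = 2·232² / 68816 = 1.5643.

1.564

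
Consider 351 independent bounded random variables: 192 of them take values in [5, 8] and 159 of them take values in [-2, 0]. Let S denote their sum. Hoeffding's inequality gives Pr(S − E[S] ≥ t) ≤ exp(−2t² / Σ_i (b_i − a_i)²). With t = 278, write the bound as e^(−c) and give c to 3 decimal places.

65.384

Σ(b_i − a_i)² = 192·3² + 159·2² = 2364.
c = 2t² / 2364 = 2·278² / 2364 = 65.3841.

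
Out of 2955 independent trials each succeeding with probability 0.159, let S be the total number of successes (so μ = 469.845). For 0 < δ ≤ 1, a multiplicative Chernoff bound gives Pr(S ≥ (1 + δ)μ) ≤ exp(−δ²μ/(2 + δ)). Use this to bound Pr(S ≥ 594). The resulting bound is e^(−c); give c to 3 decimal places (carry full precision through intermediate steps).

14.489

Write 594 = (1 + δ)μ, so δ = 594/469.845 − 1 = 0.2642467…
Then the exponent is δ²μ/(2 + δ) = (594 − μ)² / (μ·(2 + δ)) = 14.489389.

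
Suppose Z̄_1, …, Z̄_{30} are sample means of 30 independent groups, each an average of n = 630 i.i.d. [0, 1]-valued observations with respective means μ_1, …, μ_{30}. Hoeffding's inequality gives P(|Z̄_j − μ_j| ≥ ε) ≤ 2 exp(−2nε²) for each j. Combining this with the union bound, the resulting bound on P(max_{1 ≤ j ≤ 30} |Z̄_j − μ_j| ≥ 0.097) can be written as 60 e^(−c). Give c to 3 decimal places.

11.855

Union bound over the 30 events: P(max_{1 ≤ j ≤ 30} |Z̄_j − μ_j| ≥ 0.097) ≤ 30·2·exp(−2nε²) = 60 exp(−2·630·0.097²).
So c = 2·630·0.097² = 11.8553.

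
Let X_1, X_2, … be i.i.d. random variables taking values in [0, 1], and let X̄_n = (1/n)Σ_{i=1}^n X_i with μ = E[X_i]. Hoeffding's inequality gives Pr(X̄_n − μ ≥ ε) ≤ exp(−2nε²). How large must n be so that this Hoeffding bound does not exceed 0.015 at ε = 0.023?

Require exp(−2nε²) ≤ 0.015, i.e. 2nε² ≥ ln(1/0.015) = 4.199705.
So n ≥ 4.199705 / (2·0.023²) = 3969.475.
The smallest integer n is 3970.

3970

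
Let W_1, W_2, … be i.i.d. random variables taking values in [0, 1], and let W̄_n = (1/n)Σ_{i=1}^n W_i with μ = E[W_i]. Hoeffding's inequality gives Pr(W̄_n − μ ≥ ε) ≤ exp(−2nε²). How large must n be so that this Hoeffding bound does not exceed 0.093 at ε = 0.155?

50

Require exp(−2nε²) ≤ 0.093, i.e. 2nε² ≥ ln(1/0.093) = 2.375156.
So n ≥ 2.375156 / (2·0.155²) = 49.431.
The smallest integer n is 50.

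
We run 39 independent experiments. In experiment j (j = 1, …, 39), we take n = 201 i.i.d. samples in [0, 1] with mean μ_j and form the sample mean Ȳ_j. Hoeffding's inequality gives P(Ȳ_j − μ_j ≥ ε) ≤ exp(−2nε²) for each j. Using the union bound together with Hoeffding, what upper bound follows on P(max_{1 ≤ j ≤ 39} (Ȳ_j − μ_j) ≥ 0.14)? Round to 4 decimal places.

Per-experiment Hoeffding bound: exp(−2·201·0.14²) = exp(−7.87920) = 0.00037854.
Union bound over 39 events: 39·0.00037854 = 0.01476.

0.0148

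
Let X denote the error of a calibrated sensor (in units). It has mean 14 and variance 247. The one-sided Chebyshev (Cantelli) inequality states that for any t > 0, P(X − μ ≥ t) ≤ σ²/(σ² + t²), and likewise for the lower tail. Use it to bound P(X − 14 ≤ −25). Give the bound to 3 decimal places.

0.283

Here σ² = 247 and t = 25, so σ² + t² = 872.
Cantelli's bound: 247/872 = 0.2833.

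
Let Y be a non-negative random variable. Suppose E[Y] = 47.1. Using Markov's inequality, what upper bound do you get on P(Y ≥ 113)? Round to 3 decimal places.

Markov's inequality: for a non-negative random variable, P(Y ≥ a) ≤ E[Y]/a.
Here E[Y] = 47.1 and a = 113, so the bound is 47.1/113 = 0.4168.

0.417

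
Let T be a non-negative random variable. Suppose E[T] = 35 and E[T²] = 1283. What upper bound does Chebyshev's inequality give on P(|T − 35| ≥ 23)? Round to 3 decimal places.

0.110

Var(T) = E[T²] − (E[T])² = 1283 − 1225 = 58.
Chebyshev's inequality: P(|T − μ| ≥ t) ≤ Var(T)/t² = 58/529 = 0.1096.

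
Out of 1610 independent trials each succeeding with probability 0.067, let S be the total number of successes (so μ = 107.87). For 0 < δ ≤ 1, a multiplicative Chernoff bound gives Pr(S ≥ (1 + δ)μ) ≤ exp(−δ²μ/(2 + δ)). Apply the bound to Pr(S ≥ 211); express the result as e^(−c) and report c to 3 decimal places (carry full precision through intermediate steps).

33.355

Write 211 = (1 + δ)μ, so δ = 211/107.87 − 1 = 0.9560582…
Then the exponent is δ²μ/(2 + δ) = (211 − μ)² / (μ·(2 + δ)) = 33.354649.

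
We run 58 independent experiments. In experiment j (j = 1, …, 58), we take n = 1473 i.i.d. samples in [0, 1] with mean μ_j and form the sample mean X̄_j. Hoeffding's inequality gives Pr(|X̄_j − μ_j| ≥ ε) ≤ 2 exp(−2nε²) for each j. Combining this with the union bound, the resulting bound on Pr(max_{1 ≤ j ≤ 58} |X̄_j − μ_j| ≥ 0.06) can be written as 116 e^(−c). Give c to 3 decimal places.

Union bound over the 58 events: Pr(max_{1 ≤ j ≤ 58} |X̄_j − μ_j| ≥ 0.06) ≤ 58·2·exp(−2nε²) = 116 exp(−2·1473·0.06²).
So c = 2·1473·0.06² = 10.6056.

10.606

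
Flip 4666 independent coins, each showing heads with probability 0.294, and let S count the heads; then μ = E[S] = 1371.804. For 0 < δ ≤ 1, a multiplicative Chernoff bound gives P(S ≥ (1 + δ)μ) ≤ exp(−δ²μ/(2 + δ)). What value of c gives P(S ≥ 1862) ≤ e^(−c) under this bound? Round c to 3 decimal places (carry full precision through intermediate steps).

Write 1862 = (1 + δ)μ, so δ = 1862/1371.804 − 1 = 0.3573368…
Then the exponent is δ²μ/(2 + δ) = (1862 − μ)² / (μ·(2 + δ)) = 74.306333.

74.306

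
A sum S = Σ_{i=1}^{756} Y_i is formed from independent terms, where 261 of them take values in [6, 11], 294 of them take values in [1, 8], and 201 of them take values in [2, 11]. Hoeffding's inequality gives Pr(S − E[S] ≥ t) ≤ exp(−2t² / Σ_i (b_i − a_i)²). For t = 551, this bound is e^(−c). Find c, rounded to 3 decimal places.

16.317

Σ(b_i − a_i)² = 261·5² + 294·7² + 201·9² = 37212.
c = 2t² / 37212 = 2·551² / 37212 = 16.3174.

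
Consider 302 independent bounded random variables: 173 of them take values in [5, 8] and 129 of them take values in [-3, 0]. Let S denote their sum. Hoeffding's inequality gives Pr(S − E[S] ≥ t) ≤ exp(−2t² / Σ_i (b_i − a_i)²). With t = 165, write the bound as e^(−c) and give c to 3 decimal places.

20.033

Σ(b_i − a_i)² = 173·3² + 129·3² = 2718.
c = 2t² / 2718 = 2·165² / 2718 = 20.0331.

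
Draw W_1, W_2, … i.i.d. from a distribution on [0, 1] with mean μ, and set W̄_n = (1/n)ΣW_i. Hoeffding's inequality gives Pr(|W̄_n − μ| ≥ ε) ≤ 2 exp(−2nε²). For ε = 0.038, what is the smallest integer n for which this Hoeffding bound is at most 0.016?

Require 2·exp(−2nε²) ≤ 0.016, i.e. 2nε² ≥ ln(2/0.016) = 4.828314.
So n ≥ 4.828314 / (2·0.038²) = 1671.854.
The smallest integer n is 1672.

1672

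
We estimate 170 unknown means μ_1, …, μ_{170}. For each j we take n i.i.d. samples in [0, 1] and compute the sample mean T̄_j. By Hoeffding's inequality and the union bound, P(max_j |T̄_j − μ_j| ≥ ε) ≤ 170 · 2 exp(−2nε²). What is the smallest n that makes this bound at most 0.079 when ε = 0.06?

1163

Need 2·170·exp(−2nε²) ≤ 0.079, i.e. exp(−2nε²) ≤ 0.079/340.
So 2nε² ≥ ln(340/0.079) = 8.367253.
Hence n ≥ 8.367253/(2·0.06²) = 1162.118.
The smallest integer n is 1163.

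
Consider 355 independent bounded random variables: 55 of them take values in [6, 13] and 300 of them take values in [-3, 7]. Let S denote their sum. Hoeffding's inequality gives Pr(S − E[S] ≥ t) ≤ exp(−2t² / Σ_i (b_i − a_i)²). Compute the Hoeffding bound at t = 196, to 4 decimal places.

0.0954

Σ(b_i − a_i)² = 55·7² + 300·10² = 32695.
Exponent = 2·196² / 32695 = 2.34996.
Bound = exp(−2.34996) = 0.09537.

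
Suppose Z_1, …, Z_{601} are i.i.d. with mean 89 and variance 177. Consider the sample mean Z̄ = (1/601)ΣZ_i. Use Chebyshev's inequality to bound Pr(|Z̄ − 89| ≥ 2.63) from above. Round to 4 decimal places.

Var(Z̄) = Var(Z_i)/n = 177/601 = 0.29451.
Chebyshev: Pr(|Z̄ − 89| ≥ 2.63) ≤ Var(Z̄)/(2.63)² = 177/(601·2.63²) = 0.0426.

0.0426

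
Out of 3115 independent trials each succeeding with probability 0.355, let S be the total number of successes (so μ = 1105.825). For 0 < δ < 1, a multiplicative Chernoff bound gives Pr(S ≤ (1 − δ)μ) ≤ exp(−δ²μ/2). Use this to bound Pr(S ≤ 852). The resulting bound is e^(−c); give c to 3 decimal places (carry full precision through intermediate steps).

29.131

Write 852 = (1 − δ)μ, so δ = 1 − 852/1105.825 = 0.2295345…
Then the exponent is δ²μ/2 = (μ − 852)²/(2μ) = 29.130799.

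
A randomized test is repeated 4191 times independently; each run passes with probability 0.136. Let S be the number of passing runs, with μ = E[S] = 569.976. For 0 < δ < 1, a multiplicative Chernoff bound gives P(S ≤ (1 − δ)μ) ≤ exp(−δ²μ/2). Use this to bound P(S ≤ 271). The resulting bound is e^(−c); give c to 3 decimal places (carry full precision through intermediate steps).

Write 271 = (1 − δ)μ, so δ = 1 − 271/569.976 = 0.5245414…
Then the exponent is δ²μ/2 = (μ − 271)²/(2μ) = 78.412642.

78.413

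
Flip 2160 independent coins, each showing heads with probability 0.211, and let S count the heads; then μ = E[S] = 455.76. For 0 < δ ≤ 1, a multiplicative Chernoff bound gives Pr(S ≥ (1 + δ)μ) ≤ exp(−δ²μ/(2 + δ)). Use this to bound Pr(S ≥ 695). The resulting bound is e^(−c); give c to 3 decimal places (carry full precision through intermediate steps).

Write 695 = (1 + δ)μ, so δ = 695/455.76 − 1 = 0.5249254…
Then the exponent is δ²μ/(2 + δ) = (695 − μ)² / (μ·(2 + δ)) = 49.737371.

49.737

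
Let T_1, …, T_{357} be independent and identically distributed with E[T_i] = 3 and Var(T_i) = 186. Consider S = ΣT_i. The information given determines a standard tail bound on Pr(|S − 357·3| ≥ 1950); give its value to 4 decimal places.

With mean and variance of each term known, Chebyshev's inequality bounds the deviation of the sum (or sample mean).
Var(S) = n·Var(T_i) = 357·186 = 66402.
Chebyshev: Pr(|S − 357·3| ≥ 1950) ≤ Var(S)/1950² = 66402/3802500 = 0.0175.

0.0175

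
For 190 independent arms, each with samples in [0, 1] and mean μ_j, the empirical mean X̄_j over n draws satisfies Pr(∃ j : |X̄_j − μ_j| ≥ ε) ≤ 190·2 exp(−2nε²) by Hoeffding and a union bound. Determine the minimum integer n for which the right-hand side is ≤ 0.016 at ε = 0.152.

Need 2·190·exp(−2nε²) ≤ 0.016, i.e. exp(−2nε²) ≤ 0.016/380.
So 2nε² ≥ ln(380/0.016) = 10.075338.
Hence n ≥ 10.075338/(2·0.152²) = 218.043.
The smallest integer n is 219.

219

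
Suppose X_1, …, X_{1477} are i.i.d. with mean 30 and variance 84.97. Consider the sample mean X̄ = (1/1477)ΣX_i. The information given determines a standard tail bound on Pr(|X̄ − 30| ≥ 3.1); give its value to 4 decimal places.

With mean and variance of each term known, Chebyshev's inequality bounds the deviation of the sum (or sample mean).
Var(X̄) = Var(X_i)/n = 84.97/1477 = 0.057529.
Chebyshev: Pr(|X̄ − 30| ≥ 3.1) ≤ Var(X̄)/(3.1)² = 84.97/(1477·3.1²) = 0.0060.

0.0060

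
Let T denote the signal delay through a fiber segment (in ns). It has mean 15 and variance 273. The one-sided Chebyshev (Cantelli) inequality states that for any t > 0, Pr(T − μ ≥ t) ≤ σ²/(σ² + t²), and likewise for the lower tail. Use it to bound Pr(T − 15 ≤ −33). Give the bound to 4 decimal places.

Here σ² = 273 and t = 33, so σ² + t² = 1362.
Cantelli's bound: 273/1362 = 0.2004.

0.2004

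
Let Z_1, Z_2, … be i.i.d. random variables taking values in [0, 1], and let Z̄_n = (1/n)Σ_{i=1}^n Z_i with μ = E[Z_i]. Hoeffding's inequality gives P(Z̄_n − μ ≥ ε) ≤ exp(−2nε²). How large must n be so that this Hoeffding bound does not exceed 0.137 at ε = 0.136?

54

Require exp(−2nε²) ≤ 0.137, i.e. 2nε² ≥ ln(1/0.137) = 1.987774.
So n ≥ 1.987774 / (2·0.136²) = 53.735.
The smallest integer n is 54.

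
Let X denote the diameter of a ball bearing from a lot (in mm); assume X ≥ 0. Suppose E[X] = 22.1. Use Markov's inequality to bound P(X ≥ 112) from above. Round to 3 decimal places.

0.197

Markov's inequality: for a non-negative random variable, P(X ≥ a) ≤ E[X]/a.
Here E[X] = 22.1 and a = 112, so the bound is 22.1/112 = 0.1973.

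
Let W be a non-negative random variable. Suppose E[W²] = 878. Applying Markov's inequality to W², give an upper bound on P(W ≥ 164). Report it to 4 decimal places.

0.0326

Since W ≥ 0, the event {W ≥ 164} is the same as {W² ≥ 26896}.
Markov's inequality applied to W² gives P(W² ≥ 26896) ≤ E[W²]/26896 = 878/26896 = 0.0326.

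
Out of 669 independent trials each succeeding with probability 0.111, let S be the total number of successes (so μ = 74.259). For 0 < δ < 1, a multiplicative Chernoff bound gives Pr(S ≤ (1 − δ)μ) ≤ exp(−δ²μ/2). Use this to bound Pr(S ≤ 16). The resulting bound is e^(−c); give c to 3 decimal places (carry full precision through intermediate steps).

22.853

Write 16 = (1 − δ)μ, so δ = 1 − 16/74.259 = 0.7845379…
Then the exponent is δ²μ/2 = (μ − 16)²/(2μ) = 22.853197.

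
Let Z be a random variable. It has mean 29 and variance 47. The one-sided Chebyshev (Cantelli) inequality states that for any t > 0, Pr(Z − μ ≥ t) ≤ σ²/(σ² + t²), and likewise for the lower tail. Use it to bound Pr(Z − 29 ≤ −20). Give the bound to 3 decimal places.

Here σ² = 47 and t = 20, so σ² + t² = 447.
Cantelli's bound: 47/447 = 0.1051.

0.105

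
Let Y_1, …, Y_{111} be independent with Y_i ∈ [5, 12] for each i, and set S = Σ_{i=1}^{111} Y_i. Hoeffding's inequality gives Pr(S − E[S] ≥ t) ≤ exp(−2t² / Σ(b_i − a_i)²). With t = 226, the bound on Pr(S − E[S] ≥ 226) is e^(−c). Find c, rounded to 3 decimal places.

18.781

Σ(b_i − a_i)² = 111·(7)² = 5439.
c = 2t²/5439 = 2·226²/5439 = 18.7814.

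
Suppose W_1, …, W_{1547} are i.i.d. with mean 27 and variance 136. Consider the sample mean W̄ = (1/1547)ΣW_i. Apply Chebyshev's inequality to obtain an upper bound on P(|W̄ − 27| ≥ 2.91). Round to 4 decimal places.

0.0104

Var(W̄) = Var(W_i)/n = 136/1547 = 0.087912.
Chebyshev: P(|W̄ − 27| ≥ 2.91) ≤ Var(W̄)/(2.91)² = 136/(1547·2.91²) = 0.0104.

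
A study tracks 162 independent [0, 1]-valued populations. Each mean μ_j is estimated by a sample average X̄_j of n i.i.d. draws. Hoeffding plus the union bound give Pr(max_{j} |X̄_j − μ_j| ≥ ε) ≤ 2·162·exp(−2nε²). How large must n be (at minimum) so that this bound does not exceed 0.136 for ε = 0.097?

414

Need 2·162·exp(−2nε²) ≤ 0.136, i.e. exp(−2nε²) ≤ 0.136/324.
So 2nε² ≥ ln(324/0.136) = 7.775844.
Hence n ≥ 7.775844/(2·0.097²) = 413.213.
The smallest integer n is 414.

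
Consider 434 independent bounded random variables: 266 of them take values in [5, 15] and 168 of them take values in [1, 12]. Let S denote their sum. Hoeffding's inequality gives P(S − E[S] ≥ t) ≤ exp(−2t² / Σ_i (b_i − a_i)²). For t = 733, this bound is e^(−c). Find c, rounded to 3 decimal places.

Σ(b_i − a_i)² = 266·10² + 168·11² = 46928.
c = 2t² / 46928 = 2·733² / 46928 = 22.8984.

22.898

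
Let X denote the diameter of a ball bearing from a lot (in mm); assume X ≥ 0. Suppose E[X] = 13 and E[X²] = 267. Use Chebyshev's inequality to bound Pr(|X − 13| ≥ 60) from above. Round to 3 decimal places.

Var(X) = E[X²] − (E[X])² = 267 − 169 = 98.
Chebyshev's inequality: Pr(|X − μ| ≥ t) ≤ Var(X)/t² = 98/3600 = 0.0272.

0.027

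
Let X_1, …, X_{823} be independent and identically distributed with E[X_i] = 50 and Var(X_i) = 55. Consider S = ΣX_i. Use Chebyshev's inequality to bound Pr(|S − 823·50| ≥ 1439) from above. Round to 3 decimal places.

0.022

Var(S) = n·Var(X_i) = 823·55 = 45265.
Chebyshev: Pr(|S − 823·50| ≥ 1439) ≤ Var(S)/1439² = 45265/2070721 = 0.0219.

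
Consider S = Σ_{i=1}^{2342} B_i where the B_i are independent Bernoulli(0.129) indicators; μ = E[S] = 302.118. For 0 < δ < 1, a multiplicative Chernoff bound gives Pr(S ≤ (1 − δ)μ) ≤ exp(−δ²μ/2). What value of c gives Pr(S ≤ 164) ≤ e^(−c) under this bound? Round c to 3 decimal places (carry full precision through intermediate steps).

31.571

Write 164 = (1 − δ)μ, so δ = 1 − 164/302.118 = 0.4571657…
Then the exponent is δ²μ/2 = (μ − 164)²/(2μ) = 31.571409.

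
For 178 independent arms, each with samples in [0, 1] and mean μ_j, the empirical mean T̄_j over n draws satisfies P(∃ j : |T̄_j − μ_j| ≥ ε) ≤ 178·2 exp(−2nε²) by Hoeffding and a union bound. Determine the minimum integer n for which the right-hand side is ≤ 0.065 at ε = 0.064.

Need 2·178·exp(−2nε²) ≤ 0.065, i.e. exp(−2nε²) ≤ 0.065/356.
So 2nε² ≥ ln(356/0.065) = 8.608299.
Hence n ≥ 8.608299/(2·0.064²) = 1050.818.
The smallest integer n is 1051.

1051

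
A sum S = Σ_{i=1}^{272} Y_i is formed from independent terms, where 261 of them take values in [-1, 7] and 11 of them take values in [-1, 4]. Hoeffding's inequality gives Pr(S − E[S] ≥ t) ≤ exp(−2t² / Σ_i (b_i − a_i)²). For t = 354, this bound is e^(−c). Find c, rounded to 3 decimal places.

Σ(b_i − a_i)² = 261·8² + 11·5² = 16979.
c = 2t² / 16979 = 2·354² / 16979 = 14.7613.

14.761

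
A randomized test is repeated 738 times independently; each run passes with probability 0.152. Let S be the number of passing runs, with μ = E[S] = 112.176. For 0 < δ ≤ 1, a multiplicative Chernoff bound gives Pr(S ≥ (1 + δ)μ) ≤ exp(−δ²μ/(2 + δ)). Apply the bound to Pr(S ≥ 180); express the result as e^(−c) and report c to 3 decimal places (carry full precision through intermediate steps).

15.744

Write 180 = (1 + δ)μ, so δ = 180/112.176 − 1 = 0.6046213…
Then the exponent is δ²μ/(2 + δ) = (180 − μ)² / (μ·(2 + δ)) = 15.744260.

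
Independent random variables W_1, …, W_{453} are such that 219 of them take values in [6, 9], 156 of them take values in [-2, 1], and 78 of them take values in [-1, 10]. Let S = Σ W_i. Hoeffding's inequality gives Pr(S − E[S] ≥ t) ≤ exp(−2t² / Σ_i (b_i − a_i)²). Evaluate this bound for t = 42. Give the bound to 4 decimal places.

0.7593

Σ(b_i − a_i)² = 219·3² + 156·3² + 78·11² = 12813.
Exponent = 2·42² / 12813 = 0.27535.
Bound = exp(−0.27535) = 0.75931.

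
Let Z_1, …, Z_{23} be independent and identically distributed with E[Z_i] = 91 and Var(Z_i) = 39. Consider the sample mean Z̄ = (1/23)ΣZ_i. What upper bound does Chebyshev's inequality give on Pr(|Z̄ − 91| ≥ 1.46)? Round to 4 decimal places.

0.7955

Var(Z̄) = Var(Z_i)/n = 39/23 = 1.6957.
Chebyshev: Pr(|Z̄ − 91| ≥ 1.46) ≤ Var(Z̄)/(1.46)² = 39/(23·1.46²) = 0.7955.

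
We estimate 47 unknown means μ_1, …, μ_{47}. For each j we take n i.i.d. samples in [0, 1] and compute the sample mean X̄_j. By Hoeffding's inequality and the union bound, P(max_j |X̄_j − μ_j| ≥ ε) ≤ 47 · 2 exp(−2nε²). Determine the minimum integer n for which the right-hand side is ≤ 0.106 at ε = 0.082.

505

Need 2·47·exp(−2nε²) ≤ 0.106, i.e. exp(−2nε²) ≤ 0.106/94.
So 2nε² ≥ ln(94/0.106) = 6.787611.
Hence n ≥ 6.787611/(2·0.082²) = 504.730.
The smallest integer n is 505.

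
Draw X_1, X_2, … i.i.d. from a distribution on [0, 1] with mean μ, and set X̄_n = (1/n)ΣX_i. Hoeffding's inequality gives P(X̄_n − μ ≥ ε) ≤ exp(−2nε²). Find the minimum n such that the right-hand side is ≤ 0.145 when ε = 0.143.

Require exp(−2nε²) ≤ 0.145, i.e. 2nε² ≥ ln(1/0.145) = 1.931022.
So n ≥ 1.931022 / (2·0.143²) = 47.216.
The smallest integer n is 48.

48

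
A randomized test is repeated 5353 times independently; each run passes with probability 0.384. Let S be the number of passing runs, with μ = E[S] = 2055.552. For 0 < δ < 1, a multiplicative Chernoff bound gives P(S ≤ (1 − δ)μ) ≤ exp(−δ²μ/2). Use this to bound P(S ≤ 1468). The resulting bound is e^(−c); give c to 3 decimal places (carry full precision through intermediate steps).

83.972

Write 1468 = (1 − δ)μ, so δ = 1 − 1468/2055.552 = 0.2858366…
Then the exponent is δ²μ/2 = (μ − 1468)²/(2μ) = 83.971934.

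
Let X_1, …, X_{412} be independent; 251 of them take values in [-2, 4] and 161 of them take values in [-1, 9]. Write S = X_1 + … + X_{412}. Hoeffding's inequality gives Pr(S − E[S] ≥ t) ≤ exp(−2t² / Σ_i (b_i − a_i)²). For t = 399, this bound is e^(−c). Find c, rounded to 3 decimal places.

Σ(b_i − a_i)² = 251·6² + 161·10² = 25136.
c = 2t² / 25136 = 2·399² / 25136 = 12.6672.

12.667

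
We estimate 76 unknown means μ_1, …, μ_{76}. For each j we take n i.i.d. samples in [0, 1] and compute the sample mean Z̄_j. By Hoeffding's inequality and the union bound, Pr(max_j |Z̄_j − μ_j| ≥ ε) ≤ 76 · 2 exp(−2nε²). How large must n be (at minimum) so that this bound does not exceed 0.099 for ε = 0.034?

Need 2·76·exp(−2nε²) ≤ 0.099, i.e. exp(−2nε²) ≤ 0.099/152.
So 2nε² ≥ ln(152/0.099) = 7.336516.
Hence n ≥ 7.336516/(2·0.034²) = 3173.234.
The smallest integer n is 3174.

3174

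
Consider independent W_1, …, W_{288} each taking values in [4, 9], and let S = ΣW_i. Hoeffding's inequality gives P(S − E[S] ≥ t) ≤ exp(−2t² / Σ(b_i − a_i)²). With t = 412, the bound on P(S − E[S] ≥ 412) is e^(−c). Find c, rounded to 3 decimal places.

47.151

Σ(b_i − a_i)² = 288·(5)² = 7200.
c = 2t²/7200 = 2·412²/7200 = 47.1511.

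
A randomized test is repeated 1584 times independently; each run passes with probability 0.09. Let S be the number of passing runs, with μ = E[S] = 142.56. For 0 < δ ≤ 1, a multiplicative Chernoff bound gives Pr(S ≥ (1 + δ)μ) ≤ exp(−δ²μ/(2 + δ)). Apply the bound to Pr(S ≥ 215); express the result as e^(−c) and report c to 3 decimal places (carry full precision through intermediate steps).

14.676

Write 215 = (1 + δ)μ, so δ = 215/142.56 − 1 = 0.5081369…
Then the exponent is δ²μ/(2 + δ) = (215 − μ)² / (μ·(2 + δ)) = 14.676009.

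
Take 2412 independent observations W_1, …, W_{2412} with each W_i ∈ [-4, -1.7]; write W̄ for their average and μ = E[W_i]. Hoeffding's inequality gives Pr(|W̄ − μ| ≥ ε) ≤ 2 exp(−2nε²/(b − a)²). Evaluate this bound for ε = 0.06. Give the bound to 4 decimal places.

0.0750

Exponent: 2nε²/(b − a)² = 2·2412·0.06² / 2.3² = 3.28287.
Bound = 2·exp(−3.28287) = 0.07504.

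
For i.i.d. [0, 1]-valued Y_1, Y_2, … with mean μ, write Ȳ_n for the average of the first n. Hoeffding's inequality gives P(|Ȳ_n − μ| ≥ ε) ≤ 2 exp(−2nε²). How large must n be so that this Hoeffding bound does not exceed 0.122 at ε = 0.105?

Require 2·exp(−2nε²) ≤ 0.122, i.e. 2nε² ≥ ln(2/0.122) = 2.796881.
So n ≥ 2.796881 / (2·0.105²) = 126.843.
The smallest integer n is 127.

127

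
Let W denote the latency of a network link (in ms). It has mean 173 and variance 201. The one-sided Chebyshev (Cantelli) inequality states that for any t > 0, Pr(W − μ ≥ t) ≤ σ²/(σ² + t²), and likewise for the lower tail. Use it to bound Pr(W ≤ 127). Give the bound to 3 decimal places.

Here σ² = 201 and t = 46, so σ² + t² = 2317.
Cantelli's bound: 201/2317 = 0.0868.

0.087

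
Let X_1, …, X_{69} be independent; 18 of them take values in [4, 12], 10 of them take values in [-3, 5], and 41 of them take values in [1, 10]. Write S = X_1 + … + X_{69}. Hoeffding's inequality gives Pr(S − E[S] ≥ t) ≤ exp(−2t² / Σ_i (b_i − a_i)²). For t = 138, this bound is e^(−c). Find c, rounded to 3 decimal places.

7.449

Σ(b_i − a_i)² = 18·8² + 10·8² + 41·9² = 5113.
c = 2t² / 5113 = 2·138² / 5113 = 7.4492.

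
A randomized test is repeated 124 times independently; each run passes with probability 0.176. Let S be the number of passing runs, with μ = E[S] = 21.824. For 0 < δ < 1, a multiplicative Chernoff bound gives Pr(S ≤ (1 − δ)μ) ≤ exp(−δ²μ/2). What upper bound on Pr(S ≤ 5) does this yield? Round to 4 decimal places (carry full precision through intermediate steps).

0.0015

Write 5 = (1 − δ)μ, so δ = 1 − 5/21.824 = 0.7708944…
Then the exponent is δ²μ/2 = (μ − 5)²/(2μ) = 6.484764.
Bound = exp(−6.484764) = 0.00153.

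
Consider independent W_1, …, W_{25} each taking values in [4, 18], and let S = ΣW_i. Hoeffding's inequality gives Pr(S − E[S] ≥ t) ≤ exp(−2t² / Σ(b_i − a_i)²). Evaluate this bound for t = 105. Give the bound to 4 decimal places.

Σ(b_i − a_i)² = 25·(14)² = 4900.
Exponent = 2·105²/4900 = 4.5000.
Bound = exp(−4.5000) = 0.01111.

0.0111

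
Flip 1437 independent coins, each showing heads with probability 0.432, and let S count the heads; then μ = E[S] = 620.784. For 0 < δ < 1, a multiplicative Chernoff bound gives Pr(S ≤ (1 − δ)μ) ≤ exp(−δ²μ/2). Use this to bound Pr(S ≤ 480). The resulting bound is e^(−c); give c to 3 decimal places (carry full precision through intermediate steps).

15.964

Write 480 = (1 − δ)μ, so δ = 1 − 480/620.784 = 0.2267842…
Then the exponent is δ²μ/2 = (μ − 480)²/(2μ) = 15.963793.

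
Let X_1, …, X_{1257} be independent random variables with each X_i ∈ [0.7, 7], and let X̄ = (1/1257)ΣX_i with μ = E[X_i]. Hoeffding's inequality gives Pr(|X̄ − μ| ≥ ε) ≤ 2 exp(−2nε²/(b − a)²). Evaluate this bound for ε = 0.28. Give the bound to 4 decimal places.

Exponent: 2nε²/(b − a)² = 2·1257·0.28² / 6.3² = 4.96593.
Bound = 2·exp(−4.96593) = 0.01394.

0.0139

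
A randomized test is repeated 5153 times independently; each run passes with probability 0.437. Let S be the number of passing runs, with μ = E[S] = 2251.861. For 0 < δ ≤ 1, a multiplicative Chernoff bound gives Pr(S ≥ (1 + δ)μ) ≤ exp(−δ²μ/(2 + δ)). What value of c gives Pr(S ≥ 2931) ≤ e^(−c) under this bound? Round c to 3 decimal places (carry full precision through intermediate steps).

88.991

Write 2931 = (1 + δ)μ, so δ = 2931/2251.861 − 1 = 0.3015901…
Then the exponent is δ²μ/(2 + δ) = (2931 − μ)² / (μ·(2 + δ)) = 88.991347.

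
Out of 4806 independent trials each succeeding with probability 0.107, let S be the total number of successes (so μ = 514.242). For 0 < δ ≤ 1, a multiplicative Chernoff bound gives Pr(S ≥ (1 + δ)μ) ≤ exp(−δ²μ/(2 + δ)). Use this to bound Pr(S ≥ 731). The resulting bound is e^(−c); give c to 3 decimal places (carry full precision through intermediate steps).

Write 731 = (1 + δ)μ, so δ = 731/514.242 − 1 = 0.4215097…
Then the exponent is δ²μ/(2 + δ) = (731 − μ)² / (μ·(2 + δ)) = 37.730843.

37.731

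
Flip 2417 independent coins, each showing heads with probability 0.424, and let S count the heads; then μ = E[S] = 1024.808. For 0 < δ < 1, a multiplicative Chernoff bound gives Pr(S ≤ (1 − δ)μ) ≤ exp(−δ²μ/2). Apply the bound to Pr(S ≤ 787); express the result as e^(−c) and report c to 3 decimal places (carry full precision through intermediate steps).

Write 787 = (1 − δ)μ, so δ = 1 − 787/1024.808 = 0.2320513…
Then the exponent is δ²μ/2 = (μ − 787)²/(2μ) = 27.591824.

27.592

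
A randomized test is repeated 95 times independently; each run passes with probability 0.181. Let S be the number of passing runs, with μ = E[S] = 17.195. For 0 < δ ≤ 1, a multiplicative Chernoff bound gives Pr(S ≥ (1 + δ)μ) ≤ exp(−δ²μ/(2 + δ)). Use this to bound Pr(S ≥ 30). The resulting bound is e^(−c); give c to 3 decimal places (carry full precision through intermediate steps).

3.474

Write 30 = (1 + δ)μ, so δ = 30/17.195 − 1 = 0.7446932…
Then the exponent is δ²μ/(2 + δ) = (30 − μ)² / (μ·(2 + δ)) = 3.474267.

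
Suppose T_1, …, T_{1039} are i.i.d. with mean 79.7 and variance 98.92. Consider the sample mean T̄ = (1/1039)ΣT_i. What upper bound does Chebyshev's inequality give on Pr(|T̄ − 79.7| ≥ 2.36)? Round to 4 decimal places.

Var(T̄) = Var(T_i)/n = 98.92/1039 = 0.095207.
Chebyshev: Pr(|T̄ − 79.7| ≥ 2.36) ≤ Var(T̄)/(2.36)² = 98.92/(1039·2.36²) = 0.0171.

0.0171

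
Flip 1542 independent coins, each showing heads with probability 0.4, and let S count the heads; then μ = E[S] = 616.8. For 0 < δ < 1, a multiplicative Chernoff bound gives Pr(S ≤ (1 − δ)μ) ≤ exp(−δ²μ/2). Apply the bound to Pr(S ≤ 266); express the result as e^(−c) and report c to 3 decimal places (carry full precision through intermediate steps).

Write 266 = (1 − δ)μ, so δ = 1 − 266/616.8 = 0.5687419…
Then the exponent is δ²μ/2 = (μ − 266)²/(2μ) = 99.757328.

99.757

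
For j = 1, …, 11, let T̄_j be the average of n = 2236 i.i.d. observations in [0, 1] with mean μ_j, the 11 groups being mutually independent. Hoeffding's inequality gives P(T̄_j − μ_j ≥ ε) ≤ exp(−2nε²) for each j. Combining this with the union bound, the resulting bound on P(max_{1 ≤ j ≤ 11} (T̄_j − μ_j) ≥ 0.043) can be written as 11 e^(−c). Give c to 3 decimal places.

8.269

Union bound over the 11 events: P(max_{1 ≤ j ≤ 11} (T̄_j − μ_j) ≥ 0.043) ≤ 11·exp(−2nε²) = 11 exp(−2·2236·0.043²).
So c = 2·2236·0.043² = 8.2687.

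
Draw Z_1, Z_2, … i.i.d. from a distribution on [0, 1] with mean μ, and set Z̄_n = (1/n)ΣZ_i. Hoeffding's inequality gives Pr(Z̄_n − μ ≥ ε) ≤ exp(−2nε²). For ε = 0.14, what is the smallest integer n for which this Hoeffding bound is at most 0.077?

66

Require exp(−2nε²) ≤ 0.077, i.e. 2nε² ≥ ln(1/0.077) = 2.563950.
So n ≥ 2.563950 / (2·0.14²) = 65.407.
The smallest integer n is 66.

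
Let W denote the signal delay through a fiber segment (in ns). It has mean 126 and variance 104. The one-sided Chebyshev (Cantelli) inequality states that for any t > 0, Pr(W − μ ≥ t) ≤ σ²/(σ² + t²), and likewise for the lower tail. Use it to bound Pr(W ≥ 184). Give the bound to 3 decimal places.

Here σ² = 104 and t = 58, so σ² + t² = 3468.
Cantelli's bound: 104/3468 = 0.0300.

0.030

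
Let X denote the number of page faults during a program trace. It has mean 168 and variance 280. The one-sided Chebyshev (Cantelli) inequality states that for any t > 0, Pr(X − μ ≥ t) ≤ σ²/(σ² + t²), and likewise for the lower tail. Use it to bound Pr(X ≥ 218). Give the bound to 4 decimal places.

Here σ² = 280 and t = 50, so σ² + t² = 2780.
Cantelli's bound: 280/2780 = 0.1007.

0.1007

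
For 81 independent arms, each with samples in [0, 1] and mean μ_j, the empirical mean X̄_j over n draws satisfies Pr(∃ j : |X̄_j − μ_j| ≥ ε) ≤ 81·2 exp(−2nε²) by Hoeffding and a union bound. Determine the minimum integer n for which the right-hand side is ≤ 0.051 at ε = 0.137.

215

Need 2·81·exp(−2nε²) ≤ 0.051, i.e. exp(−2nε²) ≤ 0.051/162.
So 2nε² ≥ ln(162/0.051) = 8.063526.
Hence n ≥ 8.063526/(2·0.137²) = 214.810.
The smallest integer n is 215.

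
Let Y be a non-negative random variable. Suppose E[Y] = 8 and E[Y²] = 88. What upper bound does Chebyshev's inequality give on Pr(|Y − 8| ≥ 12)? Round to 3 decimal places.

Var(Y) = E[Y²] − (E[Y])² = 88 − 64 = 24.
Chebyshev's inequality: Pr(|Y − μ| ≥ t) ≤ Var(Y)/t² = 24/144 = 0.1667.

0.167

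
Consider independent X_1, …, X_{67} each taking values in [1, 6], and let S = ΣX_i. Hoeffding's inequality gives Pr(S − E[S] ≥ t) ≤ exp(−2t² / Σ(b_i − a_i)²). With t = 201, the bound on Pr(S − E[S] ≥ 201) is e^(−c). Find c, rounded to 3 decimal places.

48.240

Σ(b_i − a_i)² = 67·(5)² = 1675.
c = 2t²/1675 = 2·201²/1675 = 48.2400.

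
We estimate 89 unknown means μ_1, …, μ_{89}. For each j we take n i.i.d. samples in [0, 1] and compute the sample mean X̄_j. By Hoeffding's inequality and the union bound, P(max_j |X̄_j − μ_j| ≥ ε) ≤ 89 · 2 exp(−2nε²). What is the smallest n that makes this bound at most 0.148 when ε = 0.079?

Need 2·89·exp(−2nε²) ≤ 0.148, i.e. exp(−2nε²) ≤ 0.148/178.
So 2nε² ≥ ln(178/0.148) = 7.092327.
Hence n ≥ 7.092327/(2·0.079²) = 568.204.
The smallest integer n is 569.

569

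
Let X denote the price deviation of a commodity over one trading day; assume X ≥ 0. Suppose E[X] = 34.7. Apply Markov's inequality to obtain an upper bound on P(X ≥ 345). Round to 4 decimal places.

0.1006

Markov's inequality: for a non-negative random variable, P(X ≥ a) ≤ E[X]/a.
Here E[X] = 34.7 and a = 345, so the bound is 34.7/345 = 0.1006.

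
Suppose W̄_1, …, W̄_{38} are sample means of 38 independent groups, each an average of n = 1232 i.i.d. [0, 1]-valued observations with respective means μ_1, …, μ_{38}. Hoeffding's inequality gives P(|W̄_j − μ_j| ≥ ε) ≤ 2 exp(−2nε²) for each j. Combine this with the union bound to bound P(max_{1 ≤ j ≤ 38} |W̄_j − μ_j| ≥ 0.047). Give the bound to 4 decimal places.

0.3288

Per-experiment Hoeffding bound: 2·exp(−2·1232·0.047²) = 2·exp(−5.44298) = 0.0086532.
Union bound over 38 events: 38·0.0086532 = 0.32882.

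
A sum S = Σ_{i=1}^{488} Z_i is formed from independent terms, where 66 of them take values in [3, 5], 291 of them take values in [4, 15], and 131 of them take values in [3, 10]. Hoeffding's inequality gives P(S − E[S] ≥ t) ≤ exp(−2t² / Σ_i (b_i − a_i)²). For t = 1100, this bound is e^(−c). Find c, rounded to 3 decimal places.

57.765

Σ(b_i − a_i)² = 66·2² + 291·11² + 131·7² = 41894.
c = 2t² / 41894 = 2·1100² / 41894 = 57.7648.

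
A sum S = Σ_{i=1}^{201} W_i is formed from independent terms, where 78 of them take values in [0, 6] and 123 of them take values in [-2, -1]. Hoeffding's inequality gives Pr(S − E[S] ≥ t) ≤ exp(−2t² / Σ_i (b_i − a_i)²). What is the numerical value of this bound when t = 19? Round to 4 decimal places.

Σ(b_i − a_i)² = 78·6² + 123·1² = 2931.
Exponent = 2·19² / 2931 = 0.24633.
Bound = exp(−0.24633) = 0.78166.

0.7817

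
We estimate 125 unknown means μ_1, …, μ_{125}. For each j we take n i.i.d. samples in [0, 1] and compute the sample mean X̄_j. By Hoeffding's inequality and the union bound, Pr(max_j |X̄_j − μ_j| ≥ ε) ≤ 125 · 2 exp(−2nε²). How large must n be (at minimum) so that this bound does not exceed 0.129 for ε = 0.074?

Need 2·125·exp(−2nε²) ≤ 0.129, i.e. exp(−2nε²) ≤ 0.129/250.
So 2nε² ≥ ln(250/0.129) = 7.569404.
Hence n ≥ 7.569404/(2·0.074²) = 691.144.
The smallest integer n is 692.

692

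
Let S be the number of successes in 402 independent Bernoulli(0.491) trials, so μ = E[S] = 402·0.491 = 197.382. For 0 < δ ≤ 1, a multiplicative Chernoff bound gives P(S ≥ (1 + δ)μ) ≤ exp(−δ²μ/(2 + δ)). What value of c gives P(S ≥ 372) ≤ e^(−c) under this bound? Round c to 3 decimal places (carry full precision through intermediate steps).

53.552

Write 372 = (1 + δ)μ, so δ = 372/197.382 − 1 = 0.8846703…
Then the exponent is δ²μ/(2 + δ) = (372 − μ)² / (μ·(2 + δ)) = 53.551826.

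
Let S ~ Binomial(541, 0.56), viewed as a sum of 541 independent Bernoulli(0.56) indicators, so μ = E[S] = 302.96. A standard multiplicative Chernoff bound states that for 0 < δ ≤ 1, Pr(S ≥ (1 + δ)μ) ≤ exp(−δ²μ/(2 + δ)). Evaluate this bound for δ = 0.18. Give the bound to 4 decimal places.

0.0111

Exponent = δ²μ/(2 + δ) = 0.18²·302.96/2.18 = 4.5027.
Bound = exp(−4.5027) = 0.01108.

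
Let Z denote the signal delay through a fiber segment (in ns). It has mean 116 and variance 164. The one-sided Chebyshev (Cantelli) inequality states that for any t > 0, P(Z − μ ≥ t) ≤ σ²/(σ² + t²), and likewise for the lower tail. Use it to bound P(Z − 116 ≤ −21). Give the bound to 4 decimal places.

Here σ² = 164 and t = 21, so σ² + t² = 605.
Cantelli's bound: 164/605 = 0.2711.

0.2711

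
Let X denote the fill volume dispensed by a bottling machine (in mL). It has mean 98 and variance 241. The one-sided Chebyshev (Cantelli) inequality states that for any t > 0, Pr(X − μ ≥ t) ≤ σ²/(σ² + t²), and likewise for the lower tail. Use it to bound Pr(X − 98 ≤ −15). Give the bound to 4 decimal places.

0.5172

Here σ² = 241 and t = 15, so σ² + t² = 466.
Cantelli's bound: 241/466 = 0.5172.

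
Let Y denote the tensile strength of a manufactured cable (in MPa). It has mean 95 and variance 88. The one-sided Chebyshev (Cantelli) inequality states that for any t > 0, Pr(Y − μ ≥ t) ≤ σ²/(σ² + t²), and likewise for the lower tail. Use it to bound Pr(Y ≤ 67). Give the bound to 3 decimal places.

Here σ² = 88 and t = 28, so σ² + t² = 872.
Cantelli's bound: 88/872 = 0.1009.

0.101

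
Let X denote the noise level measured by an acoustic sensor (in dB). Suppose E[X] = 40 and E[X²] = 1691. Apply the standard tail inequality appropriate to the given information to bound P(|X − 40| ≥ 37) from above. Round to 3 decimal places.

0.066

The first two moments determine the variance, so Chebyshev's inequality is the sharpest standard bound available.
Var(X) = E[X²] − (E[X])² = 1691 − 1600 = 91.
Chebyshev's inequality: P(|X − μ| ≥ t) ≤ Var(X)/t² = 91/1369 = 0.0665.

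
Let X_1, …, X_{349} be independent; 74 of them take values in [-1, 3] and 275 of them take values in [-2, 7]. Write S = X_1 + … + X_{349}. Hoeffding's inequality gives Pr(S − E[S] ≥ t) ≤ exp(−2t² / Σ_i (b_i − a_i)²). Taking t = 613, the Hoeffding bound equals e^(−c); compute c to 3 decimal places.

32.036

Σ(b_i − a_i)² = 74·4² + 275·9² = 23459.
c = 2t² / 23459 = 2·613² / 23459 = 32.0362.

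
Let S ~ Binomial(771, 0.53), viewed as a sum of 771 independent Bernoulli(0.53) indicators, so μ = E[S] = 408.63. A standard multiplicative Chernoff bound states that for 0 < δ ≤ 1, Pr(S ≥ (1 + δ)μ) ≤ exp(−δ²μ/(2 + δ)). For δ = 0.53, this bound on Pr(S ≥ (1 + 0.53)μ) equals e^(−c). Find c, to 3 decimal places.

c = δ²μ/(2 + δ) = 0.53²·408.63/(2 + 0.53) = 45.3692.

45.369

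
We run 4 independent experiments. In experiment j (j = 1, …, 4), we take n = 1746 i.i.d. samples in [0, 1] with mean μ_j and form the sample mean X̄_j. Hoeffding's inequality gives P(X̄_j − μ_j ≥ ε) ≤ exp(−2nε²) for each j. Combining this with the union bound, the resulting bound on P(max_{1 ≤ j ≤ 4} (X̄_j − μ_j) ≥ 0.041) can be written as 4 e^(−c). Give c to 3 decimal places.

Union bound over the 4 events: P(max_{1 ≤ j ≤ 4} (X̄_j − μ_j) ≥ 0.041) ≤ 4·exp(−2nε²) = 4 exp(−2·1746·0.041²).
So c = 2·1746·0.041² = 5.8701.

5.870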